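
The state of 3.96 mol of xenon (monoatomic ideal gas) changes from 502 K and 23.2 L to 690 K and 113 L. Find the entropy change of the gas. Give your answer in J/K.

Entropy is a state function: ΔS = nC_V ln(T₂/T₁) + nR ln(V₂/V₁), with C_V = 3R/2 = 12.47 J mol⁻¹ K⁻¹ for a monoatomic ideal gas.
ΔS = 3.96 × [12.47 × ln(690/502) + 8.314 × ln(113/23.2)] = 67.8 J/K.

ΔS = 67.8 J/K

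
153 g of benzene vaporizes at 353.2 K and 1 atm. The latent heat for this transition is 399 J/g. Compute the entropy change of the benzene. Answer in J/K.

Heat absorbed by the substance: Q = mL = 153 × 399 = 61047 J.
At constant T, ΔS = Q_rev/T = 61047 / 353.2 = 173 J/K.

ΔS = 173 J/K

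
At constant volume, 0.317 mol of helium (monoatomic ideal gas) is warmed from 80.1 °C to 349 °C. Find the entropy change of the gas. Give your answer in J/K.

In kelvin: T₁ = 353.25 K, T₂ = 622.15 K. At constant volume, ΔS = nC_V ln(T₂/T₁) with C_V = 3R/2 = 12.47 J mol⁻¹ K⁻¹.
ΔS = 0.317 × 12.47 × ln(622.15/353.25) = 2.24 J/K.

ΔS = 2.24 J/K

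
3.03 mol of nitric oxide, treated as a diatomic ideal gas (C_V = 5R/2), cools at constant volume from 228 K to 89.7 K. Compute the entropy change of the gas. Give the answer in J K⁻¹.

ΔS = -58.8 J/K

At constant volume, ΔS = nC_V ln(T₂/T₁) with C_V = 5R/2 = 20.79 J mol⁻¹ K⁻¹.
ΔS = 3.03 × 20.79 × ln(89.7/228) = -58.8 J/K.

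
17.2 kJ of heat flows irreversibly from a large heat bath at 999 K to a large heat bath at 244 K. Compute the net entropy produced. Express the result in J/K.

ΔS_hot = −Q/T_H = −17200/999 = -17.22 J/K and ΔS_cold = +Q/T_C = 17200/244 = 70.49 J/K.
ΔS_total = -17.22 + 70.49 = 53.3 J/K, positive as the second law requires.

ΔS_total = 53.3 J/K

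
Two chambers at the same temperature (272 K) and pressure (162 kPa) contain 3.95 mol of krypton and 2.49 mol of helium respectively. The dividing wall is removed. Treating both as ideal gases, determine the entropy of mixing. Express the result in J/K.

Mole fractions: x_A = 3.95/6.44 = 0.613, x_B = 0.387.
ΔS_mix = −R(n_A ln x_A + n_B ln x_B) = −8.314 × (3.95 ln 0.613 + 2.49 ln 0.387) = 35.7 J/K.

ΔS_mix = 35.7 J/K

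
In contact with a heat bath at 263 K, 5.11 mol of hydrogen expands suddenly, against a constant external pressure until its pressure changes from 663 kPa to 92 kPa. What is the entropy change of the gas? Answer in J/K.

Entropy is a state function, so ΔS_gas depends only on the end states.
For an isothermal ideal gas ΔS_gas = nR ln(P₁/P₂) = 5.11 × 8.314 × ln(663/92) = 83.9 J/K.

ΔS_gas = 83.9 J/K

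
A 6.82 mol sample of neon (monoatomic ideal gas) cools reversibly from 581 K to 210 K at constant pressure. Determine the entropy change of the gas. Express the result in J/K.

ΔS = -144 J/K

At constant pressure, ΔS = nC_p ln(T₂/T₁) with C_p = 5R/2 = 20.79 J mol⁻¹ K⁻¹.
ΔS = 6.82 × 20.79 × ln(210/581) = -144 J/K.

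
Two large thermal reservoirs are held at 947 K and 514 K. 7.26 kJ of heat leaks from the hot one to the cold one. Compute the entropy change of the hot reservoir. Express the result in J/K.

The hot reservoir loses heat Q, so ΔS_hot = −Q/T_H = −7260/947 = -7.67 J/K.

ΔS_hot = -7.67 J/K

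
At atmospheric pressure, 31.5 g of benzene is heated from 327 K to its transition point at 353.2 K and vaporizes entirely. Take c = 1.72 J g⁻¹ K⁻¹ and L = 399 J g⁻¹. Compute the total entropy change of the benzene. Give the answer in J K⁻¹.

Warming step: ΔS₁ = m c ln(T_tr/T_i) = 31.5 × 1.72 × ln(353.2/327) = 4.176 J/K.
Phase change: ΔS₂ = +mL/T_tr = 31.5 × 399 / 353.2 = 35.58 J/K.
ΔS_total = (4.176) + (35.58) = 39.8 J/K.

ΔS = 39.8 J/K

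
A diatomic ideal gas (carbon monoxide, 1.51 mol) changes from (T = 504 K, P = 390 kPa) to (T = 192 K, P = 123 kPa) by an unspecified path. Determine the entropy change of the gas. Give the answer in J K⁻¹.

ΔS = -27.9 J/K

ΔS = nC_p ln(T₂/T₁) − nR ln(P₂/P₁), with C_p = 7R/2 = 29.1 J mol⁻¹ K⁻¹ for a diatomic ideal gas.
ΔS = 1.51 × [29.1 × ln(192/504) − 8.314 × ln(123/390)] = -27.9 J/K.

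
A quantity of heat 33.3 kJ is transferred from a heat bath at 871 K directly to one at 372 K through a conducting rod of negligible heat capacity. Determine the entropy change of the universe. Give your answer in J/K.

ΔS_hot = −Q/T_H = −33300/871 = -38.23 J/K and ΔS_cold = +Q/T_C = 33300/372 = 89.52 J/K.
ΔS_total = -38.23 + 89.52 = 51.3 J/K, positive as the second law requires.

ΔS_total = 51.3 J/K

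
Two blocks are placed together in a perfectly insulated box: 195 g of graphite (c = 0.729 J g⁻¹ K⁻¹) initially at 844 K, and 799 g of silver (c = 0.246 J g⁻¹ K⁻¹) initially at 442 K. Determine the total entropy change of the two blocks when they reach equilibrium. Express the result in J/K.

ΔS_total = 17.6 J/K

Energy balance: T_f = (m₁c₁T₁ + m₂c₂T₂)/(m₁c₁ + m₂c₂) = 610.72 K.
ΔS₁ = m₁c₁ ln(T_f/T₁) = 142.155 × ln(610.72/844) = -45.99 J/K.
ΔS₂ = m₂c₂ ln(T_f/T₂) = 196.554 × ln(610.72/442) = 63.55 J/K.
ΔS_total = -45.99 + 63.55 = 17.6 J/K.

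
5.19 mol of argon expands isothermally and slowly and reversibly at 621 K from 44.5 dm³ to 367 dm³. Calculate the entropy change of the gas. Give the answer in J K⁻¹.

ΔS_gas = 91 J/K

For an isothermal ideal gas ΔS_gas = nR ln(V₂/V₁) = 5.19 × 8.314 × ln(367/44.5) = 91 J/K.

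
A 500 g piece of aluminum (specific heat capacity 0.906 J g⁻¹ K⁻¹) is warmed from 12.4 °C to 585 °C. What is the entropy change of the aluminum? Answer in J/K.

ΔS = 498 J/K

In kelvin: T₁ = 285.55 K, T₂ = 858.15 K. ΔS = ∫dQ_rev/T = m c ln(T₂/T₁) = 500 × 0.906 × ln(858.15/285.55) = 498 J/K.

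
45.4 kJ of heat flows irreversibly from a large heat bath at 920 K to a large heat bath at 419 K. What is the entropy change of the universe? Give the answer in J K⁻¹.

ΔS_total = 59 J/K

ΔS_hot = −Q/T_H = −45400/920 = -49.348 J/K and ΔS_cold = +Q/T_C = 45400/419 = 108.35 J/K.
ΔS_total = -49.348 + 108.35 = 59 J/K, positive as the second law requires.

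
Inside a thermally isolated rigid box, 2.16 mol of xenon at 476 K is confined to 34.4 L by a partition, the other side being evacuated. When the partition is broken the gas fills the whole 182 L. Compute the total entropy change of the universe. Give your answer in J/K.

ΔS_universe = 29.9 J/K

For an ideal gas in free expansion Q = 0 and W = 0, so T is unchanged.
Entropy is a state function; using a reversible isothermal path, ΔS_gas = nR ln(V₂/V₁) = 2.16 × 8.314 × ln(182/34.4) = 29.9 J/K.
The insulated surroundings exchange no heat, so ΔS_surr = 0 and ΔS_universe = ΔS_gas.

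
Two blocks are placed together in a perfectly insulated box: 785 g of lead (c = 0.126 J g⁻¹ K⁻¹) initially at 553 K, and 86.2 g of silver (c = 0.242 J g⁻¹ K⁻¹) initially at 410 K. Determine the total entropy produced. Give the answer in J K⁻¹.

ΔS_total = 0.722 J/K

Energy balance: T_f = (m₁c₁T₁ + m₂c₂T₂)/(m₁c₁ + m₂c₂) = 528.09 K.
ΔS₁ = m₁c₁ ln(T_f/T₁) = 98.91 × ln(528.09/553) = -4.558 J/K.
ΔS₂ = m₂c₂ ln(T_f/T₂) = 20.8604 × ln(528.09/410) = 5.28 J/K.
ΔS_total = -4.558 + 5.28 = 0.722 J/K.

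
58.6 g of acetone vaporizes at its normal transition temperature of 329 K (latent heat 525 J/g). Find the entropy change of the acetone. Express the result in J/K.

Heat absorbed by the substance: Q = mL = 58.6 × 525 = 30765 J.
At constant T, ΔS = Q_rev/T = 30765 / 329 = 93.5 J/K.

ΔS = 93.5 J/K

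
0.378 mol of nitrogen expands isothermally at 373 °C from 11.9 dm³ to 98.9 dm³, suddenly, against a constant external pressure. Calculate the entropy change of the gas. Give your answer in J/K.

Entropy is a state function, so ΔS_gas depends only on the end states.
For an isothermal ideal gas ΔS_gas = nR ln(V₂/V₁) = 0.378 × 8.314 × ln(98.9/11.9) = 6.65 J/K.

ΔS_gas = 6.65 J/K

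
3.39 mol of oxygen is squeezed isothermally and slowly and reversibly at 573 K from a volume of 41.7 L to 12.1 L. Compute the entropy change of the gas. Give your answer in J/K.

For an isothermal ideal gas ΔS_gas = nR ln(V₂/V₁) = 3.39 × 8.314 × ln(12.1/41.7) = -34.9 J/K.

ΔS_gas = -34.9 J/K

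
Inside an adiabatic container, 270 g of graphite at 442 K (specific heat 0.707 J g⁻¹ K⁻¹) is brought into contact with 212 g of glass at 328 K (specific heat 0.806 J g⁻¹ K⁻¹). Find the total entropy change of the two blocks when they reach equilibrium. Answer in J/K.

Energy balance: T_f = (m₁c₁T₁ + m₂c₂T₂)/(m₁c₁ + m₂c₂) = 388.15 K.
ΔS₁ = m₁c₁ ln(T_f/T₁) = 190.89 × ln(388.15/442) = -24.8 J/K.
ΔS₂ = m₂c₂ ln(T_f/T₂) = 170.872 × ln(388.15/328) = 28.77 J/K.
ΔS_total = -24.8 + 28.77 = 3.97 J/K.

ΔS_total = 3.97 J/K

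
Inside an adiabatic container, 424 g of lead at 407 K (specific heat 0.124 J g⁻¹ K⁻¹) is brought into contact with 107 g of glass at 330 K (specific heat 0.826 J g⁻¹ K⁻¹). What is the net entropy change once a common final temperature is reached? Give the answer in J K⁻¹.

ΔS_total = 0.737 J/K

Energy balance: T_f = (m₁c₁T₁ + m₂c₂T₂)/(m₁c₁ + m₂c₂) = 358.72 K.
ΔS₁ = m₁c₁ ln(T_f/T₁) = 52.576 × ln(358.72/407) = -6.6388 J/K.
ΔS₂ = m₂c₂ ln(T_f/T₂) = 88.382 × ln(358.72/330) = 7.3755 J/K.
ΔS_total = -6.6388 + 7.3755 = 0.737 J/K.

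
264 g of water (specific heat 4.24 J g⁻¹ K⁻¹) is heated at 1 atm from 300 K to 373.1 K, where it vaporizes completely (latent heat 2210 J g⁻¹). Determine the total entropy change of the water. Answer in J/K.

ΔS = 1810 J/K

Warming step: ΔS₁ = m c ln(T_tr/T_i) = 264 × 4.24 × ln(373.1/300) = 244.1 J/K.
Phase change: ΔS₂ = +mL/T_tr = 264 × 2210 / 373.1 = 1564 J/K.
ΔS_total = (244.1) + (1564) = 1810 J/K.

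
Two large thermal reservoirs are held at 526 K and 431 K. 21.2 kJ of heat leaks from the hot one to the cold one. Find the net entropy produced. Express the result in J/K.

ΔS_hot = −Q/T_H = −21200/526 = -40.304 J/K and ΔS_cold = +Q/T_C = 21200/431 = 49.188 J/K.
ΔS_total = -40.304 + 49.188 = 8.88 J/K, positive as the second law requires.

ΔS_total = 8.88 J/K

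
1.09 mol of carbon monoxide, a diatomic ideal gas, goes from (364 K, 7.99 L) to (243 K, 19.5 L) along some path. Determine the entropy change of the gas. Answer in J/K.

Entropy is a state function: ΔS = nC_V ln(T₂/T₁) + nR ln(V₂/V₁), with C_V = 5R/2 = 20.79 J mol⁻¹ K⁻¹ for a diatomic ideal gas.
ΔS = 1.09 × [20.79 × ln(243/364) + 8.314 × ln(19.5/7.99)] = -1.07 J/K.

ΔS = -1.07 J/K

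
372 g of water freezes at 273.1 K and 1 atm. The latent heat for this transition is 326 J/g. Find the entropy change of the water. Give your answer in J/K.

ΔS = -444 J/K

Heat released by the substance: Q = −mL = −372 × 326 = −121272 J.
At constant T, ΔS = Q_rev/T = −121272 / 273.1 = -444 J/K.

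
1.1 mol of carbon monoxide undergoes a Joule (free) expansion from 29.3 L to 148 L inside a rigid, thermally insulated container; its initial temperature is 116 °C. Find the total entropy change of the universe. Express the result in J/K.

No heat is exchanged and no work is done, so the ideal-gas temperature stays constant.
Entropy is a state function; using a reversible isothermal path, ΔS_gas = nR ln(V₂/V₁) = 1.1 × 8.314 × ln(148/29.3) = 14.8 J/K.
The insulated surroundings exchange no heat, so ΔS_surr = 0 and ΔS_universe = ΔS_gas.

ΔS_universe = 14.8 J/K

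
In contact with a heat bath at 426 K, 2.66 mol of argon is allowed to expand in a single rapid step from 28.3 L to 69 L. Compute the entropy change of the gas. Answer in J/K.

ΔS_gas = 19.7 J/K

Entropy is a state function, so ΔS_gas depends only on the end states.
For an isothermal ideal gas ΔS_gas = nR ln(V₂/V₁) = 2.66 × 8.314 × ln(69/28.3) = 19.7 J/K.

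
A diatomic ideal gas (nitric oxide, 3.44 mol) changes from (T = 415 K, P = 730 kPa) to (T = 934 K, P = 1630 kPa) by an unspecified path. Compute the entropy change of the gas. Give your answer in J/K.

ΔS = nC_p ln(T₂/T₁) − nR ln(P₂/P₁), with C_p = 7R/2 = 29.1 J mol⁻¹ K⁻¹ for a diatomic ideal gas.
ΔS = 3.44 × [29.1 × ln(934/415) − 8.314 × ln(1630/730)] = 58.2 J/K.

ΔS = 58.2 J/K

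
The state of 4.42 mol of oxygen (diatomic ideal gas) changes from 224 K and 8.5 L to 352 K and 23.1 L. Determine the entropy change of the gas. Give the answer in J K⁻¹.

ΔS = 78.3 J/K

Entropy is a state function: ΔS = nC_V ln(T₂/T₁) + nR ln(V₂/V₁), with C_V = 5R/2 = 20.79 J mol⁻¹ K⁻¹ for a diatomic ideal gas.
ΔS = 4.42 × [20.79 × ln(352/224) + 8.314 × ln(23.1/8.5)] = 78.3 J/K.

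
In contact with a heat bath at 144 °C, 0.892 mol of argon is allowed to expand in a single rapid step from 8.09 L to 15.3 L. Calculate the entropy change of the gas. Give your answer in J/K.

ΔS_gas = 4.73 J/K

Entropy is a state function, so ΔS_gas depends only on the end states.
For an isothermal ideal gas ΔS_gas = nR ln(V₂/V₁) = 0.892 × 8.314 × ln(15.3/8.09) = 4.73 J/K.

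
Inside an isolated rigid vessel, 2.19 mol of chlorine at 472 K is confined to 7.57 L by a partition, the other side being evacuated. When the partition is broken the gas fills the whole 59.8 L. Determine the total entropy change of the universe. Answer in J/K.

ΔS_universe = 37.6 J/K

No heat is exchanged and no work is done, so the ideal-gas temperature stays constant.
Entropy is a state function; using a reversible isothermal path, ΔS_gas = nR ln(V₂/V₁) = 2.19 × 8.314 × ln(59.8/7.57) = 37.6 J/K.
The insulated surroundings exchange no heat, so ΔS_surr = 0 and ΔS_universe = ΔS_gas.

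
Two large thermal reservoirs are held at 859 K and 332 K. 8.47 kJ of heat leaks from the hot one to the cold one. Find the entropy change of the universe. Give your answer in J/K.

ΔS_hot = −Q/T_H = −8470/859 = -9.86 J/K and ΔS_cold = +Q/T_C = 8470/332 = 25.51 J/K.
ΔS_total = -9.86 + 25.51 = 15.7 J/K, positive as the second law requires.

ΔS_total = 15.7 J/K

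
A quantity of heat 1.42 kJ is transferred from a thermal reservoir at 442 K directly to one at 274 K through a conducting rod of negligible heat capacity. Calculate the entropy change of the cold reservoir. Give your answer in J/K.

ΔS_cold = 5.18 J/K

The cold reservoir gains heat Q, so ΔS_cold = +Q/T_C = 1420/274 = 5.18 J/K.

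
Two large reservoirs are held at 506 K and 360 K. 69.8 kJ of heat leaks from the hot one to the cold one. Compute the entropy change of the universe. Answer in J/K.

ΔS_total = 55.9 J/K

ΔS_hot = −Q/T_H = −69800/506 = -137.94 J/K and ΔS_cold = +Q/T_C = 69800/360 = 193.89 J/K.
ΔS_total = -137.94 + 193.89 = 55.9 J/K, positive as the second law requires.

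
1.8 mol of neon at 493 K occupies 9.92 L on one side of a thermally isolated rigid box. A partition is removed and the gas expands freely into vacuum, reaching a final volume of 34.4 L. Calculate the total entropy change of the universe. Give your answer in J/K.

No heat is exchanged and no work is done, so the ideal-gas temperature stays constant.
Entropy is a state function; using a reversible isothermal path, ΔS_gas = nR ln(V₂/V₁) = 1.8 × 8.314 × ln(34.4/9.92) = 18.6 J/K.
The insulated surroundings exchange no heat, so ΔS_surr = 0 and ΔS_universe = ΔS_gas.

ΔS_universe = 18.6 J/K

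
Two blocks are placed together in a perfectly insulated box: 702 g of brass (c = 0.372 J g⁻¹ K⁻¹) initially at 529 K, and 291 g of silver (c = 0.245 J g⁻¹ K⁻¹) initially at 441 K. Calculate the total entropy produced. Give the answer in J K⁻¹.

Energy balance: T_f = (m₁c₁T₁ + m₂c₂T₂)/(m₁c₁ + m₂c₂) = 510.13 K.
ΔS₁ = m₁c₁ ln(T_f/T₁) = 261.144 × ln(510.13/529) = -9.4868 J/K.
ΔS₂ = m₂c₂ ln(T_f/T₂) = 71.295 × ln(510.13/441) = 10.382 J/K.
ΔS_total = -9.4868 + 10.382 = 0.895 J/K.

ΔS_total = 0.895 J/K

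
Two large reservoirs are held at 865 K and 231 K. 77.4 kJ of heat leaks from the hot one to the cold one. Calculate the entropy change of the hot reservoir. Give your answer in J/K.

ΔS_hot = -89.5 J/K

The hot reservoir loses heat Q, so ΔS_hot = −Q/T_H = −77400/865 = -89.5 J/K.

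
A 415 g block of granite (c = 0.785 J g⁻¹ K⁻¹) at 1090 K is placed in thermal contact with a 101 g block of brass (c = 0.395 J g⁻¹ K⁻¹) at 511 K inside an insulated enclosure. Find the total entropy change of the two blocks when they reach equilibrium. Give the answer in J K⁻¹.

ΔS_total = 8.39 J/K

Energy balance: T_f = (m₁c₁T₁ + m₂c₂T₂)/(m₁c₁ + m₂c₂) = 1026.8 K.
ΔS₁ = m₁c₁ ln(T_f/T₁) = 325.775 × ln(1026.8/1090) = -19.45 J/K.
ΔS₂ = m₂c₂ ln(T_f/T₂) = 39.895 × ln(1026.8/511) = 27.84 J/K.
ΔS_total = -19.45 + 27.84 = 8.39 J/K.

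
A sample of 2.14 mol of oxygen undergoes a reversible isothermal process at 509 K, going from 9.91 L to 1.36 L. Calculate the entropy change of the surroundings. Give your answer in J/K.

ΔS_surr = 35.3 J/K

For an isothermal ideal gas ΔS_gas = nR ln(V₂/V₁) = 2.14 × 8.314 × ln(1.36/9.91) = -35.3 J/K.
The process is reversible, so ΔS_surr = −ΔS_gas = 35.3 J/K and ΔS_universe = 0.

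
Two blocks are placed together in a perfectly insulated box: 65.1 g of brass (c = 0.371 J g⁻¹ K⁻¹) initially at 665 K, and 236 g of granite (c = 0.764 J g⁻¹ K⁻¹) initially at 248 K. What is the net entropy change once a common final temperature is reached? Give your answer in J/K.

Energy balance: T_f = (m₁c₁T₁ + m₂c₂T₂)/(m₁c₁ + m₂c₂) = 297.26 K.
ΔS₁ = m₁c₁ ln(T_f/T₁) = 24.1521 × ln(297.26/665) = -19.45 J/K.
ΔS₂ = m₂c₂ ln(T_f/T₂) = 180.304 × ln(297.26/248) = 32.67 J/K.
ΔS_total = -19.45 + 32.67 = 13.2 J/K.

ΔS_total = 13.2 J/K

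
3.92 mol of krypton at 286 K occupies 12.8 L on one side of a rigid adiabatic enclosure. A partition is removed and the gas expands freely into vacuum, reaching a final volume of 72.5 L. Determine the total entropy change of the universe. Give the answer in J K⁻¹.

ΔS_universe = 56.5 J/K

For an ideal gas in free expansion Q = 0 and W = 0, so T is unchanged.
Entropy is a state function; using a reversible isothermal path, ΔS_gas = nR ln(V₂/V₁) = 3.92 × 8.314 × ln(72.5/12.8) = 56.5 J/K.
The insulated surroundings exchange no heat, so ΔS_surr = 0 and ΔS_universe = ΔS_gas.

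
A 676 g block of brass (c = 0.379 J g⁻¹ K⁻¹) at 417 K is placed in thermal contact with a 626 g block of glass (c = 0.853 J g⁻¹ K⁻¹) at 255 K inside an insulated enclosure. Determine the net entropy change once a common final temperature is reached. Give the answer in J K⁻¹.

ΔS_total = 22 J/K

Energy balance: T_f = (m₁c₁T₁ + m₂c₂T₂)/(m₁c₁ + m₂c₂) = 307.53 K.
ΔS₁ = m₁c₁ ln(T_f/T₁) = 256.204 × ln(307.53/417) = -78.02 J/K.
ΔS₂ = m₂c₂ ln(T_f/T₂) = 533.978 × ln(307.53/255) = 100 J/K.
ΔS_total = -78.02 + 100 = 22 J/K.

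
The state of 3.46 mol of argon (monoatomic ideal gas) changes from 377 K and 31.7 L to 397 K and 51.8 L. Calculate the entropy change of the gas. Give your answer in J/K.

Entropy is a state function: ΔS = nC_V ln(T₂/T₁) + nR ln(V₂/V₁), with C_V = 3R/2 = 12.47 J mol⁻¹ K⁻¹ for a monoatomic ideal gas.
ΔS = 3.46 × [12.47 × ln(397/377) + 8.314 × ln(51.8/31.7)] = 16.4 J/K.

ΔS = 16.4 J/K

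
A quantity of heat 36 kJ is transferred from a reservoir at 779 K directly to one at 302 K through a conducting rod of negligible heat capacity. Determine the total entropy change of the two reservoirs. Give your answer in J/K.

ΔS_hot = −Q/T_H = −36000/779 = -46.21 J/K and ΔS_cold = +Q/T_C = 36000/302 = 119.2 J/K.
ΔS_total = -46.21 + 119.2 = 73 J/K, positive as the second law requires.

ΔS_total = 73 J/K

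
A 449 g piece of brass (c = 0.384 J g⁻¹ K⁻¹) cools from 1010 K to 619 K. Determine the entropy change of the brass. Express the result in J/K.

ΔS = ∫dQ_rev/T = m c ln(T₂/T₁) = 449 × 0.384 × ln(619/1010) = -84.4 J/K.

ΔS = -84.4 J/K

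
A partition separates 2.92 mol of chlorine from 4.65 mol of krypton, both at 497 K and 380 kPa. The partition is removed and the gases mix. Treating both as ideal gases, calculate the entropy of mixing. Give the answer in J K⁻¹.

Mole fractions: x_A = 2.92/7.57 = 0.386, x_B = 0.614.
ΔS_mix = −R(n_A ln x_A + n_B ln x_B) = −8.314 × (2.92 ln 0.386 + 4.65 ln 0.614) = 42 J/K.

ΔS_mix = 42 J/K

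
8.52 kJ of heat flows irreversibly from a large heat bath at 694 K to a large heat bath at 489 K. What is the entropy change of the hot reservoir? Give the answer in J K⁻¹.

ΔS_hot = -12.3 J/K

The hot reservoir loses heat Q, so ΔS_hot = −Q/T_H = −8520/694 = -12.3 J/K.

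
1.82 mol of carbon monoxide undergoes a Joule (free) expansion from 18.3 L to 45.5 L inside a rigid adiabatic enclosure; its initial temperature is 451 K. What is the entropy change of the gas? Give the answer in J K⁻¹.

ΔS_gas = 13.8 J/K

No heat is exchanged and no work is done, so the ideal-gas temperature stays constant.
Entropy is a state function; using a reversible isothermal path, ΔS_gas = nR ln(V₂/V₁) = 1.82 × 8.314 × ln(45.5/18.3) = 13.8 J/K.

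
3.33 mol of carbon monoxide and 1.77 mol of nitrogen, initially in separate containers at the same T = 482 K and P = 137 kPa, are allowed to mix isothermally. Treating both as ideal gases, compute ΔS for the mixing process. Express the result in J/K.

Mole fractions: x_A = 3.33/5.1 = 0.653, x_B = 0.347.
ΔS_mix = −R(n_A ln x_A + n_B ln x_B) = −8.314 × (3.33 ln 0.653 + 1.77 ln 0.347) = 27.4 J/K.

ΔS_mix = 27.4 J/K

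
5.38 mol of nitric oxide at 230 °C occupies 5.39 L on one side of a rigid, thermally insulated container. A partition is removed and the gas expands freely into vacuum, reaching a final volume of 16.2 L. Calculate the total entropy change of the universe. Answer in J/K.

No heat is exchanged and no work is done, so the ideal-gas temperature stays constant.
Entropy is a state function; using a reversible isothermal path, ΔS_gas = nR ln(V₂/V₁) = 5.38 × 8.314 × ln(16.2/5.39) = 49.2 J/K.
The insulated surroundings exchange no heat, so ΔS_surr = 0 and ΔS_universe = ΔS_gas.

ΔS_universe = 49.2 J/K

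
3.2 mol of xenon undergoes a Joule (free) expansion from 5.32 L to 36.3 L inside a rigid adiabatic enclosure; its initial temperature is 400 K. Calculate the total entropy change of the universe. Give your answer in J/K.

No heat is exchanged and no work is done, so the ideal-gas temperature stays constant.
Entropy is a state function; using a reversible isothermal path, ΔS_gas = nR ln(V₂/V₁) = 3.2 × 8.314 × ln(36.3/5.32) = 51.1 J/K.
The insulated surroundings exchange no heat, so ΔS_surr = 0 and ΔS_universe = ΔS_gas.

ΔS_universe = 51.1 J/K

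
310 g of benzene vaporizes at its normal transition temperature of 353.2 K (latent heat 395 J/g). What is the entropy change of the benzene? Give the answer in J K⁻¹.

ΔS = 347 J/K

Heat absorbed by the substance: Q = mL = 310 × 395 = 122450 J.
At constant T, ΔS = Q_rev/T = 122450 / 353.2 = 347 J/K.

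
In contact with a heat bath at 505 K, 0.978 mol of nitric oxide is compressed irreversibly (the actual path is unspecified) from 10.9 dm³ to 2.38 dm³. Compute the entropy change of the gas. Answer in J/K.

ΔS_gas = -12.4 J/K

Entropy is a state function, so ΔS_gas depends only on the end states.
For an isothermal ideal gas ΔS_gas = nR ln(V₂/V₁) = 0.978 × 8.314 × ln(2.38/10.9) = -12.4 J/K.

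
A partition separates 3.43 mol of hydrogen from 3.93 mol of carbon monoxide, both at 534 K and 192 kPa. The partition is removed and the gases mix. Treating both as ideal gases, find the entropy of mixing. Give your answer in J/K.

Mole fractions: x_A = 3.43/7.36 = 0.466, x_B = 0.534.
ΔS_mix = −R(n_A ln x_A + n_B ln x_B) = −8.314 × (3.43 ln 0.466 + 3.93 ln 0.534) = 42.3 J/K.

ΔS_mix = 42.3 J/K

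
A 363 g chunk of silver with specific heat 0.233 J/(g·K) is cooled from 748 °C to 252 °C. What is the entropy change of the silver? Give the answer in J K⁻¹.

In kelvin: T₁ = 1021.15 K, T₂ = 525.15 K. ΔS = ∫dQ_rev/T = m c ln(T₂/T₁) = 363 × 0.233 × ln(525.15/1021.15) = -56.2 J/K.

ΔS = -56.2 J/K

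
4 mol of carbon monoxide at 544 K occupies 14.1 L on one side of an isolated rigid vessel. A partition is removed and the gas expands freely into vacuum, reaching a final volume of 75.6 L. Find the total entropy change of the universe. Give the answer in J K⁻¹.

ΔS_universe = 55.8 J/K

No heat is exchanged and no work is done, so the ideal-gas temperature stays constant.
Entropy is a state function; using a reversible isothermal path, ΔS_gas = nR ln(V₂/V₁) = 4 × 8.314 × ln(75.6/14.1) = 55.8 J/K.
The insulated surroundings exchange no heat, so ΔS_surr = 0 and ΔS_universe = ΔS_gas.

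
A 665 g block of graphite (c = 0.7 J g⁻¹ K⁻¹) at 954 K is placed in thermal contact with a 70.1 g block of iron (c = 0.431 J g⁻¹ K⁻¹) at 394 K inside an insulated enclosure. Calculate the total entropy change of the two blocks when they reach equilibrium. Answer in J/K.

Energy balance: T_f = (m₁c₁T₁ + m₂c₂T₂)/(m₁c₁ + m₂c₂) = 919.87 K.
ΔS₁ = m₁c₁ ln(T_f/T₁) = 465.5 × ln(919.87/954) = -16.96 J/K.
ΔS₂ = m₂c₂ ln(T_f/T₂) = 30.2131 × ln(919.87/394) = 25.62 J/K.
ΔS_total = -16.96 + 25.62 = 8.66 J/K.

ΔS_total = 8.66 J/K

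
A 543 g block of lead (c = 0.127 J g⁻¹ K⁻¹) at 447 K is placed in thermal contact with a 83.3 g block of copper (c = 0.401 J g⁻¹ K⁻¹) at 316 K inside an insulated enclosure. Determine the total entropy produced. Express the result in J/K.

ΔS_total = 1.3 J/K

Energy balance: T_f = (m₁c₁T₁ + m₂c₂T₂)/(m₁c₁ + m₂c₂) = 404.25 K.
ΔS₁ = m₁c₁ ln(T_f/T₁) = 68.961 × ln(404.25/447) = -6.9319 J/K.
ΔS₂ = m₂c₂ ln(T_f/T₂) = 33.4033 × ln(404.25/316) = 8.2271 J/K.
ΔS_total = -6.9319 + 8.2271 = 1.3 J/K.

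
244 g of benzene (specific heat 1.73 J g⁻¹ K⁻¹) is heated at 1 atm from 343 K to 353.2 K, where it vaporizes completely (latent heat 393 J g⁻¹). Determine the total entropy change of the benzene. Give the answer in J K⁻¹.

ΔS = 284 J/K

Warming step: ΔS₁ = m c ln(T_tr/T_i) = 244 × 1.73 × ln(353.2/343) = 12.37 J/K.
Phase change: ΔS₂ = +mL/T_tr = 244 × 393 / 353.2 = 271.5 J/K.
ΔS_total = (12.37) + (271.5) = 284 J/K.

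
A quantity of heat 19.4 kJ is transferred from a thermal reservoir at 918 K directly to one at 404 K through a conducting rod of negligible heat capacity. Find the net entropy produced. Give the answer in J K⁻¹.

ΔS_total = 26.9 J/K

ΔS_hot = −Q/T_H = −19400/918 = -21.13 J/K and ΔS_cold = +Q/T_C = 19400/404 = 48.02 J/K.
ΔS_total = -21.13 + 48.02 = 26.9 J/K, positive as the second law requires.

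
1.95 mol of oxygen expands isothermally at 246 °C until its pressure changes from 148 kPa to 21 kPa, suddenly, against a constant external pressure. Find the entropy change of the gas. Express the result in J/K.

Entropy is a state function, so ΔS_gas depends only on the end states.
For an isothermal ideal gas ΔS_gas = nR ln(P₁/P₂) = 1.95 × 8.314 × ln(148/21) = 31.7 J/K.

ΔS_gas = 31.7 J/K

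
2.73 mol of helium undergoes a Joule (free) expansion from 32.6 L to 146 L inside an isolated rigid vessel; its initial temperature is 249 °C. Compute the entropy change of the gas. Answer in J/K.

ΔS_gas = 34 J/K

For an ideal gas in free expansion Q = 0 and W = 0, so T is unchanged.
Entropy is a state function; using a reversible isothermal path, ΔS_gas = nR ln(V₂/V₁) = 2.73 × 8.314 × ln(146/32.6) = 34 J/K.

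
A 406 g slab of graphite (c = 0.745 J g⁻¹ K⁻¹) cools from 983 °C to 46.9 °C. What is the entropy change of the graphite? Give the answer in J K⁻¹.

ΔS = -414 J/K

In kelvin: T₁ = 1256.15 K, T₂ = 320.05 K. ΔS = ∫dQ_rev/T = m c ln(T₂/T₁) = 406 × 0.745 × ln(320.05/1256.15) = -414 J/K.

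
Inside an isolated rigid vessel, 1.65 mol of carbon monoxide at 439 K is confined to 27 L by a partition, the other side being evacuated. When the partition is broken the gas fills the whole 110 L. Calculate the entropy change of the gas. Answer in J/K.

No heat is exchanged and no work is done, so the ideal-gas temperature stays constant.
Entropy is a state function; using a reversible isothermal path, ΔS_gas = nR ln(V₂/V₁) = 1.65 × 8.314 × ln(110/27) = 19.3 J/K.

ΔS_gas = 19.3 J/K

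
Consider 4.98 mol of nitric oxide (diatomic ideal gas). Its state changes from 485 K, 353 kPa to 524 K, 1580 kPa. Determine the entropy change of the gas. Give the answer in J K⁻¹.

ΔS = nC_p ln(T₂/T₁) − nR ln(P₂/P₁), with C_p = 7R/2 = 29.1 J mol⁻¹ K⁻¹ for a diatomic ideal gas.
ΔS = 4.98 × [29.1 × ln(524/485) − 8.314 × ln(1580/353)] = -50.8 J/K.

ΔS = -50.8 J/K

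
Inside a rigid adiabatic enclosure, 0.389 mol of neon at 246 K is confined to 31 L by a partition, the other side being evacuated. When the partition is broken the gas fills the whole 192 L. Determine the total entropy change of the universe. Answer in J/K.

ΔS_universe = 5.9 J/K

For an ideal gas in free expansion Q = 0 and W = 0, so T is unchanged.
Entropy is a state function; using a reversible isothermal path, ΔS_gas = nR ln(V₂/V₁) = 0.389 × 8.314 × ln(192/31) = 5.9 J/K.
The insulated surroundings exchange no heat, so ΔS_surr = 0 and ΔS_universe = ΔS_gas.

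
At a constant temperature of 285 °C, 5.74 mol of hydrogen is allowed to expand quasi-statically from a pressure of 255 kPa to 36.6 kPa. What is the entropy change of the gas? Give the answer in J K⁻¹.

For an isothermal ideal gas ΔS_gas = nR ln(P₁/P₂) = 5.74 × 8.314 × ln(255/36.6) = 92.6 J/K.

ΔS_gas = 92.6 J/K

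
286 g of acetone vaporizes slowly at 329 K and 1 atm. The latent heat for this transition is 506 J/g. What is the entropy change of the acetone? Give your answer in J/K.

Heat absorbed by the substance: Q = mL = 286 × 506 = 144716 J.
At constant T, ΔS = Q_rev/T = 144716 / 329 = 440 J/K.

ΔS = 440 J/K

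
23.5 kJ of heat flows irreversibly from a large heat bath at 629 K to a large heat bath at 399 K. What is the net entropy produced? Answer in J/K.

ΔS_hot = −Q/T_H = −23500/629 = -37.36 J/K and ΔS_cold = +Q/T_C = 23500/399 = 58.9 J/K.
ΔS_total = -37.36 + 58.9 = 21.5 J/K, positive as the second law requires.

ΔS_total = 21.5 J/K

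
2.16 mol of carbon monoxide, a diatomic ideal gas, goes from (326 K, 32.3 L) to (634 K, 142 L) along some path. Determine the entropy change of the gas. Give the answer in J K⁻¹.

Entropy is a state function: ΔS = nC_V ln(T₂/T₁) + nR ln(V₂/V₁), with C_V = 5R/2 = 20.79 J mol⁻¹ K⁻¹ for a diatomic ideal gas.
ΔS = 2.16 × [20.79 × ln(634/326) + 8.314 × ln(142/32.3)] = 56.5 J/K.

ΔS = 56.5 J/K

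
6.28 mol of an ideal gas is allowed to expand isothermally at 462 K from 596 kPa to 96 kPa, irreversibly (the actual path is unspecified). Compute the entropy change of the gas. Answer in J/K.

Entropy is a state function, so ΔS_gas depends only on the end states.
For an isothermal ideal gas ΔS_gas = nR ln(P₁/P₂) = 6.28 × 8.314 × ln(596/96) = 95.3 J/K.

ΔS_gas = 95.3 J/K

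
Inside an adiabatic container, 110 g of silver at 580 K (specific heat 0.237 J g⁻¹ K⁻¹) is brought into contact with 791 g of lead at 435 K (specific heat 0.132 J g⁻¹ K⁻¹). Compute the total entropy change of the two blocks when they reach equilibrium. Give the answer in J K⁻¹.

Energy balance: T_f = (m₁c₁T₁ + m₂c₂T₂)/(m₁c₁ + m₂c₂) = 463.97 K.
ΔS₁ = m₁c₁ ln(T_f/T₁) = 26.07 × ln(463.97/580) = -5.819 J/K.
ΔS₂ = m₂c₂ ln(T_f/T₂) = 104.412 × ln(463.97/435) = 6.732 J/K.
ΔS_total = -5.819 + 6.732 = 0.913 J/K.

ΔS_total = 0.913 J/K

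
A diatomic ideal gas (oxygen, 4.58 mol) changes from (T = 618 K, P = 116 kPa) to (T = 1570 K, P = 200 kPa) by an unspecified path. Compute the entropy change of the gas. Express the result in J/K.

ΔS = nC_p ln(T₂/T₁) − nR ln(P₂/P₁), with C_p = 7R/2 = 29.1 J mol⁻¹ K⁻¹ for a diatomic ideal gas.
ΔS = 4.58 × [29.1 × ln(1570/618) − 8.314 × ln(200/116)] = 104 J/K.

ΔS = 104 J/K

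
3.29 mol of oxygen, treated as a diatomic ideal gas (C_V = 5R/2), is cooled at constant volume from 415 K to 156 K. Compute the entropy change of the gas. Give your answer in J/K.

At constant volume, ΔS = nC_V ln(T₂/T₁) with C_V = 5R/2 = 20.79 J mol⁻¹ K⁻¹.
ΔS = 3.29 × 20.79 × ln(156/415) = -66.9 J/K.

ΔS = -66.9 J/K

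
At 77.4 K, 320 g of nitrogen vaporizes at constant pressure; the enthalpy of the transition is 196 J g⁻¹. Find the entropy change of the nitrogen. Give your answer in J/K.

ΔS = 810 J/K

Heat absorbed by the substance: Q = mL = 320 × 196 = 62720 J.
At constant T, ΔS = Q_rev/T = 62720 / 77.4 = 810 J/K.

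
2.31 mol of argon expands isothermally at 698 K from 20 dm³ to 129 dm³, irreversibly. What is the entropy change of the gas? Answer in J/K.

Entropy is a state function, so ΔS_gas depends only on the end states.
For an isothermal ideal gas ΔS_gas = nR ln(V₂/V₁) = 2.31 × 8.314 × ln(129/20) = 35.8 J/K.

ΔS_gas = 35.8 J/K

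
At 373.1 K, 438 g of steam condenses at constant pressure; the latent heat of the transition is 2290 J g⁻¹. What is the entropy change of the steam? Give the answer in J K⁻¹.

Heat released by the substance: Q = −mL = −438 × 2290 = −1003020 J.
At constant T, ΔS = Q_rev/T = −1003020 / 373.1 = -2690 J/K.

ΔS = -2690 J/K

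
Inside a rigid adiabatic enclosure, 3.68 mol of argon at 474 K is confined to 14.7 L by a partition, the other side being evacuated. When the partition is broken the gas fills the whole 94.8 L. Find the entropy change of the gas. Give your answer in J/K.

For an ideal gas in free expansion Q = 0 and W = 0, so T is unchanged.
Entropy is a state function; using a reversible isothermal path, ΔS_gas = nR ln(V₂/V₁) = 3.68 × 8.314 × ln(94.8/14.7) = 57 J/K.

ΔS_gas = 57 J/K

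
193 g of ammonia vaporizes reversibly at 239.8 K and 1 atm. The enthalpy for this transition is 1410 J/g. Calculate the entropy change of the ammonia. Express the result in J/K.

ΔS = 1130 J/K

Heat absorbed by the substance: Q = mL = 193 × 1410 = 272130 J.
At constant T, ΔS = Q_rev/T = 272130 / 239.8 = 1130 J/K.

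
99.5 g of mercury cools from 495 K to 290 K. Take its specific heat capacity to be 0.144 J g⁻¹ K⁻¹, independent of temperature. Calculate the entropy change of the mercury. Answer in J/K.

ΔS = ∫dQ_rev/T = m c ln(T₂/T₁) = 99.5 × 0.144 × ln(290/495) = -7.66 J/K.

ΔS = -7.66 J/K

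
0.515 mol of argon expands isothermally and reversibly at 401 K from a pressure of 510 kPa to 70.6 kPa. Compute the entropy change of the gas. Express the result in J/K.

ΔS_gas = 8.47 J/K

For an isothermal ideal gas ΔS_gas = nR ln(P₁/P₂) = 0.515 × 8.314 × ln(510/70.6) = 8.47 J/K.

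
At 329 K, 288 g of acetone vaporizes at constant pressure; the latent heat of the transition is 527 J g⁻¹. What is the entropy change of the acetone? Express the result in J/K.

Heat absorbed by the substance: Q = mL = 288 × 527 = 151776 J.
At constant T, ΔS = Q_rev/T = 151776 / 329 = 461 J/K.

ΔS = 461 J/K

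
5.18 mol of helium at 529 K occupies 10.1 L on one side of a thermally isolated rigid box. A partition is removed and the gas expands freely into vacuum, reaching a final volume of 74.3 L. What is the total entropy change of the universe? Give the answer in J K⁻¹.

ΔS_universe = 85.9 J/K

For an ideal gas in free expansion Q = 0 and W = 0, so T is unchanged.
Entropy is a state function; using a reversible isothermal path, ΔS_gas = nR ln(V₂/V₁) = 5.18 × 8.314 × ln(74.3/10.1) = 85.9 J/K.
The insulated surroundings exchange no heat, so ΔS_surr = 0 and ΔS_universe = ΔS_gas.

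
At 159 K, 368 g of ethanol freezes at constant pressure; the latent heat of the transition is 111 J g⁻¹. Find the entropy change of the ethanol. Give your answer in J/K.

ΔS = -257 J/K

Heat released by the substance: Q = −mL = −368 × 111 = −40848 J.
At constant T, ΔS = Q_rev/T = −40848 / 159 = -257 J/K.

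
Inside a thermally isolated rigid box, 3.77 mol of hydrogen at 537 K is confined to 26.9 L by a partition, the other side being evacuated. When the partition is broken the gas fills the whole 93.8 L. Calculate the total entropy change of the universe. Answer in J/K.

For an ideal gas in free expansion Q = 0 and W = 0, so T is unchanged.
Entropy is a state function; using a reversible isothermal path, ΔS_gas = nR ln(V₂/V₁) = 3.77 × 8.314 × ln(93.8/26.9) = 39.1 J/K.
The insulated surroundings exchange no heat, so ΔS_surr = 0 and ΔS_universe = ΔS_gas.

ΔS_universe = 39.1 J/K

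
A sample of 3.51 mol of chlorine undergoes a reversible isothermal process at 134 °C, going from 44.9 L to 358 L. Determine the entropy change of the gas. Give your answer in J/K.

For an isothermal ideal gas ΔS_gas = nR ln(V₂/V₁) = 3.51 × 8.314 × ln(358/44.9) = 60.6 J/K.

ΔS_gas = 60.6 J/K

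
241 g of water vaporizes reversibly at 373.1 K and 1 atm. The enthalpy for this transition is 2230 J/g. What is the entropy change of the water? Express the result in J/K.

Heat absorbed by the substance: Q = mL = 241 × 2230 = 537430 J.
At constant T, ΔS = Q_rev/T = 537430 / 373.1 = 1440 J/K.

ΔS = 1440 J/K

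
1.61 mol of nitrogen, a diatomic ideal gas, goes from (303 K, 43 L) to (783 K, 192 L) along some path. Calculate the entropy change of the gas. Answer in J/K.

ΔS = 51.8 J/K

Entropy is a state function: ΔS = nC_V ln(T₂/T₁) + nR ln(V₂/V₁), with C_V = 5R/2 = 20.79 J mol⁻¹ K⁻¹ for a diatomic ideal gas.
ΔS = 1.61 × [20.79 × ln(783/303) + 8.314 × ln(192/43)] = 51.8 J/K.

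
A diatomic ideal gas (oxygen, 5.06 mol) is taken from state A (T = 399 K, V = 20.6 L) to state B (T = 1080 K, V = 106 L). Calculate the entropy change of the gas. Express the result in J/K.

ΔS = 174 J/K

Entropy is a state function: ΔS = nC_V ln(T₂/T₁) + nR ln(V₂/V₁), with C_V = 5R/2 = 20.79 J mol⁻¹ K⁻¹ for a diatomic ideal gas.
ΔS = 5.06 × [20.79 × ln(1080/399) + 8.314 × ln(106/20.6)] = 174 J/K.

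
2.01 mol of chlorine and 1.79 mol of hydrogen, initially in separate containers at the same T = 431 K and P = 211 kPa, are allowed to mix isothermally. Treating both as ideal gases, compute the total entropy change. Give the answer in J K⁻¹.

Mole fractions: x_A = 2.01/3.8 = 0.529, x_B = 0.471.
ΔS_mix = −R(n_A ln x_A + n_B ln x_B) = −8.314 × (2.01 ln 0.529 + 1.79 ln 0.471) = 21.8 J/K.

ΔS_mix = 21.8 J/K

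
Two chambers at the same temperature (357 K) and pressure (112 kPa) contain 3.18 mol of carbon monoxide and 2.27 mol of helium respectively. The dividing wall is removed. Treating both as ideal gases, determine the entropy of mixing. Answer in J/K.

Mole fractions: x_A = 3.18/5.45 = 0.583, x_B = 0.417.
ΔS_mix = −R(n_A ln x_A + n_B ln x_B) = −8.314 × (3.18 ln 0.583 + 2.27 ln 0.417) = 30.8 J/K.

ΔS_mix = 30.8 J/K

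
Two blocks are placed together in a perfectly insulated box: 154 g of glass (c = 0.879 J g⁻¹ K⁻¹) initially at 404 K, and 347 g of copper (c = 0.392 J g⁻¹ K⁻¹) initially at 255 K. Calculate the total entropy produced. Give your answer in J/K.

Energy balance: T_f = (m₁c₁T₁ + m₂c₂T₂)/(m₁c₁ + m₂c₂) = 329.32 K.
ΔS₁ = m₁c₁ ln(T_f/T₁) = 135.366 × ln(329.32/404) = -27.67 J/K.
ΔS₂ = m₂c₂ ln(T_f/T₂) = 136.024 × ln(329.32/255) = 34.79 J/K.
ΔS_total = -27.67 + 34.79 = 7.12 J/K.

ΔS_total = 7.12 J/K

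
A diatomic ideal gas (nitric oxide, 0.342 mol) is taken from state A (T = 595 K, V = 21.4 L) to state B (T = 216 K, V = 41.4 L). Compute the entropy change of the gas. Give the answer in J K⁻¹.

ΔS = -5.33 J/K

Entropy is a state function: ΔS = nC_V ln(T₂/T₁) + nR ln(V₂/V₁), with C_V = 5R/2 = 20.79 J mol⁻¹ K⁻¹ for a diatomic ideal gas.
ΔS = 0.342 × [20.79 × ln(216/595) + 8.314 × ln(41.4/21.4)] = -5.33 J/K.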